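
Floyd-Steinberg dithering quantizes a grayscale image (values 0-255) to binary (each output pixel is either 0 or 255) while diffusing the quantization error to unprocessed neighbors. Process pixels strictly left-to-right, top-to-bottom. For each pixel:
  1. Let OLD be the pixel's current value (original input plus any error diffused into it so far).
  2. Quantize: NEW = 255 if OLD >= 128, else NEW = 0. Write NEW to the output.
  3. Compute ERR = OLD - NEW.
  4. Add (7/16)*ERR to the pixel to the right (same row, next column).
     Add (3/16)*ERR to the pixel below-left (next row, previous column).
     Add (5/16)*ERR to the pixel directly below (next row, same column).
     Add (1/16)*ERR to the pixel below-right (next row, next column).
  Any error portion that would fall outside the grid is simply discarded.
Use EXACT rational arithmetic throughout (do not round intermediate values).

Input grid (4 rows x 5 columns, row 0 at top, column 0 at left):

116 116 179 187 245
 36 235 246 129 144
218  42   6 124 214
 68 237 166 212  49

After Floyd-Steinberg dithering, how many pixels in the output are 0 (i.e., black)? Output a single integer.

(0,0): OLD=116 → NEW=0, ERR=116
(0,1): OLD=667/4 → NEW=255, ERR=-353/4
(0,2): OLD=8985/64 → NEW=255, ERR=-7335/64
(0,3): OLD=140143/1024 → NEW=255, ERR=-120977/1024
(0,4): OLD=3167241/16384 → NEW=255, ERR=-1010679/16384
(1,0): OLD=3565/64 → NEW=0, ERR=3565/64
(1,1): OLD=111387/512 → NEW=255, ERR=-19173/512
(1,2): OLD=2721943/16384 → NEW=255, ERR=-1455977/16384
(1,3): OLD=2259195/65536 → NEW=0, ERR=2259195/65536
(1,4): OLD=138853201/1048576 → NEW=255, ERR=-128533679/1048576
(2,0): OLD=1870937/8192 → NEW=255, ERR=-218023/8192
(2,1): OLD=1434755/262144 → NEW=0, ERR=1434755/262144
(2,2): OLD=-63975287/4194304 → NEW=0, ERR=-63975287/4194304
(2,3): OLD=6681480267/67108864 → NEW=0, ERR=6681480267/67108864
(2,4): OLD=237733750605/1073741824 → NEW=255, ERR=-36070414515/1073741824
(3,0): OLD=254633257/4194304 → NEW=0, ERR=254633257/4194304
(3,1): OLD=8749230165/33554432 → NEW=255, ERR=192850005/33554432
(3,2): OLD=196234757975/1073741824 → NEW=255, ERR=-77569407145/1073741824
(3,3): OLD=438634490167/2147483648 → NEW=255, ERR=-108973840073/2147483648
(3,4): OLD=773913522915/34359738368 → NEW=0, ERR=773913522915/34359738368
Output grid:
  Row 0: .####  (1 black, running=1)
  Row 1: .##.#  (2 black, running=3)
  Row 2: #...#  (3 black, running=6)
  Row 3: .###.  (2 black, running=8)

Answer: 8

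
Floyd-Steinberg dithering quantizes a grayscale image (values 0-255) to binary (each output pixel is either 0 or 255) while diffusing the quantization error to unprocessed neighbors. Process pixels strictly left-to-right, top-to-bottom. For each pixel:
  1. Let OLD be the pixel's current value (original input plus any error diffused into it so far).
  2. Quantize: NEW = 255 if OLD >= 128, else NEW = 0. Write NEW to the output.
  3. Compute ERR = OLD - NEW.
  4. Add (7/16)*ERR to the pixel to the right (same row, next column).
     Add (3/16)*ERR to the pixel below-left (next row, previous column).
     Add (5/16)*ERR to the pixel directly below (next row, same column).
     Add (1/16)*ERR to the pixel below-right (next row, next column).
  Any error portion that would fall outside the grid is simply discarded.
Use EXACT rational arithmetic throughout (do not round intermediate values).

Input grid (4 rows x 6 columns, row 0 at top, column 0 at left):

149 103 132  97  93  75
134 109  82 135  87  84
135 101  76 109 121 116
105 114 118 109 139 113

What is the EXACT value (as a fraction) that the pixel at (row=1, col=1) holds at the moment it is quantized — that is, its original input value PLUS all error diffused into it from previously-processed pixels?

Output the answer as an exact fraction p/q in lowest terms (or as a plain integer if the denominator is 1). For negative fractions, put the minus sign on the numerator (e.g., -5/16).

Answer: 154041/1024

Derivation:
(0,0): OLD=149 → NEW=255, ERR=-106
(0,1): OLD=453/8 → NEW=0, ERR=453/8
(0,2): OLD=20067/128 → NEW=255, ERR=-12573/128
(0,3): OLD=110645/2048 → NEW=0, ERR=110645/2048
(0,4): OLD=3821939/32768 → NEW=0, ERR=3821939/32768
(0,5): OLD=66075173/524288 → NEW=0, ERR=66075173/524288
(1,0): OLD=14271/128 → NEW=0, ERR=14271/128
(1,1): OLD=154041/1024 → NEW=255, ERR=-107079/1024
Target (1,1): original=109, with diffused error = 154041/1024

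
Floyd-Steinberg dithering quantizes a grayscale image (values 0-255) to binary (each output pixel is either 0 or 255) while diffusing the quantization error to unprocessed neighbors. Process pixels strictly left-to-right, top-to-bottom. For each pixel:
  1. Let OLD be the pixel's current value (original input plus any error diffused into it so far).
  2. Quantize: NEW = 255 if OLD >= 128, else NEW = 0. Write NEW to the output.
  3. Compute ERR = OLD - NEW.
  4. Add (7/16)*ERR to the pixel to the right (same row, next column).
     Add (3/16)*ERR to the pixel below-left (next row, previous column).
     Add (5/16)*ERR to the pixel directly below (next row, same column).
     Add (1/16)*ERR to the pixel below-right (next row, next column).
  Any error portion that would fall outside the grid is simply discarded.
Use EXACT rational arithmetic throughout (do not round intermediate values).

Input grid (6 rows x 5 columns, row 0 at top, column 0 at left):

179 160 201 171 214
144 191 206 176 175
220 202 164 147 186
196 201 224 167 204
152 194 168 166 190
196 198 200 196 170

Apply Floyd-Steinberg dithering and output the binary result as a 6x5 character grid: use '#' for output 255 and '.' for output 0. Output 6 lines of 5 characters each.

(0,0): OLD=179 → NEW=255, ERR=-76
(0,1): OLD=507/4 → NEW=0, ERR=507/4
(0,2): OLD=16413/64 → NEW=255, ERR=93/64
(0,3): OLD=175755/1024 → NEW=255, ERR=-85365/1024
(0,4): OLD=2908621/16384 → NEW=255, ERR=-1269299/16384
(1,0): OLD=9217/64 → NEW=255, ERR=-7103/64
(1,1): OLD=90919/512 → NEW=255, ERR=-39641/512
(1,2): OLD=2701267/16384 → NEW=255, ERR=-1476653/16384
(1,3): OLD=6296871/65536 → NEW=0, ERR=6296871/65536
(1,4): OLD=196729557/1048576 → NEW=255, ERR=-70657323/1048576
(2,0): OLD=1399197/8192 → NEW=255, ERR=-689763/8192
(2,1): OLD=30705519/262144 → NEW=0, ERR=30705519/262144
(2,2): OLD=839938509/4194304 → NEW=255, ERR=-229609011/4194304
(2,3): OLD=9046827607/67108864 → NEW=255, ERR=-8065932713/67108864
(2,4): OLD=127092102817/1073741824 → NEW=0, ERR=127092102817/1073741824
(3,0): OLD=803838061/4194304 → NEW=255, ERR=-265709459/4194304
(3,1): OLD=6521685641/33554432 → NEW=255, ERR=-2034694519/33554432
(3,2): OLD=177326539155/1073741824 → NEW=255, ERR=-96477625965/1073741824
(3,3): OLD=233864569571/2147483648 → NEW=0, ERR=233864569571/2147483648
(3,4): OLD=9659249795423/34359738368 → NEW=255, ERR=897516511583/34359738368
(4,0): OLD=64871916707/536870912 → NEW=0, ERR=64871916707/536870912
(4,1): OLD=3558095833155/17179869184 → NEW=255, ERR=-822770808765/17179869184
(4,2): OLD=37272868704013/274877906944 → NEW=255, ERR=-32820997566707/274877906944
(4,3): OLD=646844186432707/4398046511104 → NEW=255, ERR=-474657673898813/4398046511104
(4,4): OLD=11100822882358997/70368744177664 → NEW=255, ERR=-6843206882945323/70368744177664
(5,0): OLD=61787264007849/274877906944 → NEW=255, ERR=-8306602262871/274877906944
(5,1): OLD=340798378655579/2199023255552 → NEW=255, ERR=-219952551510181/2199023255552
(5,2): OLD=6734130960313427/70368744177664 → NEW=0, ERR=6734130960313427/70368744177664
(5,3): OLD=50227722131382573/281474976710656 → NEW=255, ERR=-21548396929834707/281474976710656
(5,4): OLD=447530929355710879/4503599627370496 → NEW=0, ERR=447530929355710879/4503599627370496
Row 0: #.###
Row 1: ###.#
Row 2: #.##.
Row 3: ###.#
Row 4: .####
Row 5: ##.#.

Answer: #.###
###.#
#.##.
###.#
.####
##.#.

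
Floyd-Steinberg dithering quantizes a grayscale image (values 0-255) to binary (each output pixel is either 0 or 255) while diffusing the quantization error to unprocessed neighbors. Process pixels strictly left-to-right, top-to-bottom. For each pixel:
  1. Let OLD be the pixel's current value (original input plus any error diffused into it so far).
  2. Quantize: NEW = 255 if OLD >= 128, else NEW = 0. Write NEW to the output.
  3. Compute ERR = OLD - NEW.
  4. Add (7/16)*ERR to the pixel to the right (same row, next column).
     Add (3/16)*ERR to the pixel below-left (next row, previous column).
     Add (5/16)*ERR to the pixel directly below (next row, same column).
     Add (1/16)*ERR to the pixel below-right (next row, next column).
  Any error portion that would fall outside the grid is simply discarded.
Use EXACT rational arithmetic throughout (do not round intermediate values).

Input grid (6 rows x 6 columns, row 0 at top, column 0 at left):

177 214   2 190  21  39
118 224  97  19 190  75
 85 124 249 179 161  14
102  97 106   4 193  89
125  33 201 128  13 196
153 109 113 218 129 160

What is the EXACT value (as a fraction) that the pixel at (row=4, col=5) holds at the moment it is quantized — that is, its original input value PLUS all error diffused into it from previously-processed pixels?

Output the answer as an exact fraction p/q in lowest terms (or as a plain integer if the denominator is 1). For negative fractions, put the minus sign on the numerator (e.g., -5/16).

Answer: 546834148210907739/2251799813685248

Derivation:
(0,0): OLD=177 → NEW=255, ERR=-78
(0,1): OLD=1439/8 → NEW=255, ERR=-601/8
(0,2): OLD=-3951/128 → NEW=0, ERR=-3951/128
(0,3): OLD=361463/2048 → NEW=255, ERR=-160777/2048
(0,4): OLD=-437311/32768 → NEW=0, ERR=-437311/32768
(0,5): OLD=17386055/524288 → NEW=0, ERR=17386055/524288
(1,0): OLD=10181/128 → NEW=0, ERR=10181/128
(1,1): OLD=230051/1024 → NEW=255, ERR=-31069/1024
(1,2): OLD=1791263/32768 → NEW=0, ERR=1791263/32768
(1,3): OLD=1828691/131072 → NEW=0, ERR=1828691/131072
(1,4): OLD=1621053241/8388608 → NEW=255, ERR=-518041799/8388608
(1,5): OLD=7718969791/134217728 → NEW=0, ERR=7718969791/134217728
(2,0): OLD=1706673/16384 → NEW=0, ERR=1706673/16384
(2,1): OLD=91914219/524288 → NEW=255, ERR=-41779221/524288
(2,2): OLD=1945646849/8388608 → NEW=255, ERR=-193448191/8388608
(2,3): OLD=11080227513/67108864 → NEW=255, ERR=-6032532807/67108864
(2,4): OLD=244875553067/2147483648 → NEW=0, ERR=244875553067/2147483648
(2,5): OLD=2680064091357/34359738368 → NEW=0, ERR=2680064091357/34359738368
(3,0): OLD=1003368033/8388608 → NEW=0, ERR=1003368033/8388608
(3,1): OLD=8496915085/67108864 → NEW=0, ERR=8496915085/67108864
(3,2): OLD=71055886295/536870912 → NEW=255, ERR=-65846196265/536870912
(3,3): OLD=-1986355868763/34359738368 → NEW=0, ERR=-1986355868763/34359738368
(3,4): OLD=58369980360645/274877906944 → NEW=255, ERR=-11723885910075/274877906944
(3,5): OLD=447905572564587/4398046511104 → NEW=0, ERR=447905572564587/4398046511104
(4,0): OLD=199843194575/1073741824 → NEW=255, ERR=-73960970545/1073741824
(4,1): OLD=462316026691/17179869184 → NEW=0, ERR=462316026691/17179869184
(4,2): OLD=94293913077593/549755813888 → NEW=255, ERR=-45893819463847/549755813888
(4,3): OLD=507964880658845/8796093022208 → NEW=0, ERR=507964880658845/8796093022208
(4,4): OLD=5688446100603373/140737488355328 → NEW=0, ERR=5688446100603373/140737488355328
(4,5): OLD=546834148210907739/2251799813685248 → NEW=255, ERR=-27374804278830501/2251799813685248
Target (4,5): original=196, with diffused error = 546834148210907739/2251799813685248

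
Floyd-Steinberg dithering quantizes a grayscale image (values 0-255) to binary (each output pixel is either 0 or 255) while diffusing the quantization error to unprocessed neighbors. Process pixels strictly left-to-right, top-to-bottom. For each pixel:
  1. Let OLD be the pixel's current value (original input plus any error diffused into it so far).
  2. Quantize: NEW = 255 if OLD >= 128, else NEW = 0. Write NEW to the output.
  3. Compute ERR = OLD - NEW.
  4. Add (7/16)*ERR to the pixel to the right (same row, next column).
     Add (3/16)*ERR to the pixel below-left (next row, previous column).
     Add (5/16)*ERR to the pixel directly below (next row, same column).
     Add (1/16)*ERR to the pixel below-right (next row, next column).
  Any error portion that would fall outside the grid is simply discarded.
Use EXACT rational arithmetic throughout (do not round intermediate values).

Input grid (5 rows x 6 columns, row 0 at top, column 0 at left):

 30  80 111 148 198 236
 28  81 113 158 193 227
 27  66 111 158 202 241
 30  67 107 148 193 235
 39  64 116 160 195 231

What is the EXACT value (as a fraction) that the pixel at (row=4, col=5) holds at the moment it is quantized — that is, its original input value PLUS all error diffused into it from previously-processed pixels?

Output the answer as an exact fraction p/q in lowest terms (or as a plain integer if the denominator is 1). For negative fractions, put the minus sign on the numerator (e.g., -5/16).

Answer: 415718978320067317/2251799813685248

Derivation:
(0,0): OLD=30 → NEW=0, ERR=30
(0,1): OLD=745/8 → NEW=0, ERR=745/8
(0,2): OLD=19423/128 → NEW=255, ERR=-13217/128
(0,3): OLD=210585/2048 → NEW=0, ERR=210585/2048
(0,4): OLD=7962159/32768 → NEW=255, ERR=-393681/32768
(0,5): OLD=120976201/524288 → NEW=255, ERR=-12717239/524288
(1,0): OLD=7019/128 → NEW=0, ERR=7019/128
(1,1): OLD=119405/1024 → NEW=0, ERR=119405/1024
(1,2): OLD=5139569/32768 → NEW=255, ERR=-3216271/32768
(1,3): OLD=18151453/131072 → NEW=255, ERR=-15271907/131072
(1,4): OLD=1175651511/8388608 → NEW=255, ERR=-963443529/8388608
(1,5): OLD=22605158097/134217728 → NEW=255, ERR=-11620362543/134217728
(2,0): OLD=1081343/16384 → NEW=0, ERR=1081343/16384
(2,1): OLD=60994661/524288 → NEW=0, ERR=60994661/524288
(2,2): OLD=978668911/8388608 → NEW=0, ERR=978668911/8388608
(2,3): OLD=9728188599/67108864 → NEW=255, ERR=-7384571721/67108864
(2,4): OLD=202832690085/2147483648 → NEW=0, ERR=202832690085/2147483648
(2,5): OLD=8524255230419/34359738368 → NEW=255, ERR=-237478053421/34359738368
(3,0): OLD=607657103/8388608 → NEW=0, ERR=607657103/8388608
(3,1): OLD=10807707363/67108864 → NEW=255, ERR=-6305052957/67108864
(3,2): OLD=47777681177/536870912 → NEW=0, ERR=47777681177/536870912
(3,3): OLD=6100522187531/34359738368 → NEW=255, ERR=-2661211096309/34359738368
(3,4): OLD=49603837365803/274877906944 → NEW=255, ERR=-20490028904917/274877906944
(3,5): OLD=906574189969061/4398046511104 → NEW=255, ERR=-214927670362459/4398046511104
(4,0): OLD=47267056385/1073741824 → NEW=0, ERR=47267056385/1073741824
(4,1): OLD=1290422982157/17179869184 → NEW=0, ERR=1290422982157/17179869184
(4,2): OLD=85914633734935/549755813888 → NEW=255, ERR=-54273098806505/549755813888
(4,3): OLD=740550476298771/8796093022208 → NEW=0, ERR=740550476298771/8796093022208
(4,4): OLD=27378422875763779/140737488355328 → NEW=255, ERR=-8509636654844861/140737488355328
(4,5): OLD=415718978320067317/2251799813685248 → NEW=255, ERR=-158489974169670923/2251799813685248
Target (4,5): original=231, with diffused error = 415718978320067317/2251799813685248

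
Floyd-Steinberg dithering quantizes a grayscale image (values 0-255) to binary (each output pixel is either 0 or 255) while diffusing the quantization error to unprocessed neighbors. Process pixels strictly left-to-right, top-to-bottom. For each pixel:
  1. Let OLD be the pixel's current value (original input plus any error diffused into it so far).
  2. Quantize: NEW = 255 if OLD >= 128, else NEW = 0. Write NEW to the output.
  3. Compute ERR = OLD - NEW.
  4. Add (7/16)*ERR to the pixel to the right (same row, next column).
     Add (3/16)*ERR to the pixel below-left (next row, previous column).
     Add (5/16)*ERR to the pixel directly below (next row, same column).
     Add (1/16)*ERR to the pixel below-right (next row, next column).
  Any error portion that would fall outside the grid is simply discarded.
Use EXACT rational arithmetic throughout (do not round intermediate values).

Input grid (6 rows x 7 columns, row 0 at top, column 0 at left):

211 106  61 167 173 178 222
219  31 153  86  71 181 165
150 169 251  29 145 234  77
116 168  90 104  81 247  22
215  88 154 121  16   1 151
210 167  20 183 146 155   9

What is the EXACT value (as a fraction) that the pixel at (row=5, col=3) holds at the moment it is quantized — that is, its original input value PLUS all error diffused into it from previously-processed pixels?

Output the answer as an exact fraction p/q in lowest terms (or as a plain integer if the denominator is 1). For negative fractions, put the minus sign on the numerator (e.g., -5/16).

(0,0): OLD=211 → NEW=255, ERR=-44
(0,1): OLD=347/4 → NEW=0, ERR=347/4
(0,2): OLD=6333/64 → NEW=0, ERR=6333/64
(0,3): OLD=215339/1024 → NEW=255, ERR=-45781/1024
(0,4): OLD=2513965/16384 → NEW=255, ERR=-1663955/16384
(0,5): OLD=35013947/262144 → NEW=255, ERR=-31832773/262144
(0,6): OLD=708306077/4194304 → NEW=255, ERR=-361241443/4194304
(1,0): OLD=14177/64 → NEW=255, ERR=-2143/64
(1,1): OLD=30343/512 → NEW=0, ERR=30343/512
(1,2): OLD=3389683/16384 → NEW=255, ERR=-788237/16384
(1,3): OLD=2498407/65536 → NEW=0, ERR=2498407/65536
(1,4): OLD=127416325/4194304 → NEW=0, ERR=127416325/4194304
(1,5): OLD=4491150005/33554432 → NEW=255, ERR=-4065230155/33554432
(1,6): OLD=41602836731/536870912 → NEW=0, ERR=41602836731/536870912
(2,0): OLD=1234109/8192 → NEW=255, ERR=-854851/8192
(2,1): OLD=34275983/262144 → NEW=255, ERR=-32570737/262144
(2,2): OLD=807232685/4194304 → NEW=255, ERR=-262314835/4194304
(2,3): OLD=544951877/33554432 → NEW=0, ERR=544951877/33554432
(2,4): OLD=37920546149/268435456 → NEW=255, ERR=-30530495131/268435456
(2,5): OLD=1398517150087/8589934592 → NEW=255, ERR=-791916170873/8589934592
(2,6): OLD=7326914240033/137438953472 → NEW=0, ERR=7326914240033/137438953472
(3,0): OLD=252050893/4194304 → NEW=0, ERR=252050893/4194304
(3,1): OLD=4604179113/33554432 → NEW=255, ERR=-3952201047/33554432
(3,2): OLD=3813091323/268435456 → NEW=0, ERR=3813091323/268435456
(3,3): OLD=96696669573/1073741824 → NEW=0, ERR=96696669573/1073741824
(3,4): OLD=9426448674253/137438953472 → NEW=0, ERR=9426448674253/137438953472
(3,5): OLD=276069860192151/1099511627776 → NEW=255, ERR=-4305604890729/1099511627776
(3,6): OLD=548600158471625/17592186044416 → NEW=0, ERR=548600158471625/17592186044416
(4,0): OLD=113652678659/536870912 → NEW=255, ERR=-23249403901/536870912
(4,1): OLD=332133395271/8589934592 → NEW=0, ERR=332133395271/8589934592
(4,2): OLD=25409583814985/137438953472 → NEW=255, ERR=-9637349320375/137438953472
(4,3): OLD=145368942993011/1099511627776 → NEW=255, ERR=-135006522089869/1099511627776
(4,4): OLD=-100206077988871/8796093022208 → NEW=0, ERR=-100206077988871/8796093022208
(4,5): OLD=1386527399327401/281474976710656 → NEW=0, ERR=1386527399327401/281474976710656
(4,6): OLD=732535013353940079/4503599627370496 → NEW=255, ERR=-415882891625536401/4503599627370496
(5,0): OLD=27998628102853/137438953472 → NEW=255, ERR=-7048305032507/137438953472
(5,1): OLD=154802762355767/1099511627776 → NEW=255, ERR=-125572702727113/1099511627776
(5,2): OLD=-637582831345695/8796093022208 → NEW=0, ERR=-637582831345695/8796093022208
(5,3): OLD=7487105537769893/70368744177664 → NEW=0, ERR=7487105537769893/70368744177664
Target (5,3): original=183, with diffused error = 7487105537769893/70368744177664

Answer: 7487105537769893/70368744177664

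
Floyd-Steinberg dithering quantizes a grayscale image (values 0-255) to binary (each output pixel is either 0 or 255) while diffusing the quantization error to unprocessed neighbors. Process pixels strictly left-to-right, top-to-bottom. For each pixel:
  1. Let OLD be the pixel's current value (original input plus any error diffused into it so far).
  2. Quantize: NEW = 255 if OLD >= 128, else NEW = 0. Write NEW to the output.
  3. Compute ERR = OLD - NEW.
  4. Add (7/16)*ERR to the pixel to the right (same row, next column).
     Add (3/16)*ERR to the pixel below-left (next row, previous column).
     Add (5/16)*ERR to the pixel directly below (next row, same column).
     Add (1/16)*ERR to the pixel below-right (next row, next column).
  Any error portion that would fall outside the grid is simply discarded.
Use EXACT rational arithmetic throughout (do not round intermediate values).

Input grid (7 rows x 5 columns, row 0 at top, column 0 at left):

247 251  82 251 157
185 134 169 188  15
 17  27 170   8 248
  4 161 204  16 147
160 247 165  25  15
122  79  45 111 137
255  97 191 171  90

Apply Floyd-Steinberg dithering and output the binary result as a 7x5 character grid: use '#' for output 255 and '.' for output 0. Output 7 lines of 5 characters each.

(0,0): OLD=247 → NEW=255, ERR=-8
(0,1): OLD=495/2 → NEW=255, ERR=-15/2
(0,2): OLD=2519/32 → NEW=0, ERR=2519/32
(0,3): OLD=146145/512 → NEW=255, ERR=15585/512
(0,4): OLD=1395239/8192 → NEW=255, ERR=-693721/8192
(1,0): OLD=5795/32 → NEW=255, ERR=-2365/32
(1,1): OLD=29077/256 → NEW=0, ERR=29077/256
(1,2): OLD=2035961/8192 → NEW=255, ERR=-52999/8192
(1,3): OLD=6020261/32768 → NEW=255, ERR=-2335579/32768
(1,4): OLD=-21361713/524288 → NEW=0, ERR=-21361713/524288
(2,0): OLD=62263/4096 → NEW=0, ERR=62263/4096
(2,1): OLD=8298509/131072 → NEW=0, ERR=8298509/131072
(2,2): OLD=397225959/2097152 → NEW=255, ERR=-137547801/2097152
(2,3): OLD=-1711692731/33554432 → NEW=0, ERR=-1711692731/33554432
(2,4): OLD=111934756003/536870912 → NEW=255, ERR=-24967326557/536870912
(3,0): OLD=43246215/2097152 → NEW=0, ERR=43246215/2097152
(3,1): OLD=2994051515/16777216 → NEW=255, ERR=-1284138565/16777216
(3,2): OLD=77529242169/536870912 → NEW=255, ERR=-59372840391/536870912
(3,3): OLD=-65652570559/1073741824 → NEW=0, ERR=-65652570559/1073741824
(3,4): OLD=1761425343173/17179869184 → NEW=0, ERR=1761425343173/17179869184
(4,0): OLD=40827105865/268435456 → NEW=255, ERR=-27623935415/268435456
(4,1): OLD=1362469087881/8589934592 → NEW=255, ERR=-827964233079/8589934592
(4,2): OLD=9898709821351/137438953472 → NEW=0, ERR=9898709821351/137438953472
(4,3): OLD=109323666076553/2199023255552 → NEW=0, ERR=109323666076553/2199023255552
(4,4): OLD=2285886998994239/35184372088832 → NEW=0, ERR=2285886998994239/35184372088832
(5,0): OLD=9863829957947/137438953472 → NEW=0, ERR=9863829957947/137438953472
(5,1): OLD=96042591389745/1099511627776 → NEW=0, ERR=96042591389745/1099511627776
(5,2): OLD=3835801963723385/35184372088832 → NEW=0, ERR=3835801963723385/35184372088832
(5,3): OLD=26868920643300535/140737488355328 → NEW=255, ERR=-9019138887308105/140737488355328
(5,4): OLD=298077056872506413/2251799813685248 → NEW=255, ERR=-276131895617231827/2251799813685248
(6,0): OLD=5168688413813195/17592186044416 → NEW=255, ERR=682680972487115/17592186044416
(6,1): OLD=93563040079450661/562949953421312 → NEW=255, ERR=-49989198042983899/562949953421312
(6,2): OLD=1618258968596365159/9007199254740992 → NEW=255, ERR=-678576841362587801/9007199254740992
(6,3): OLD=14675917382801050541/144115188075855872 → NEW=0, ERR=14675917382801050541/144115188075855872
(6,4): OLD=212659487690722125307/2305843009213693952 → NEW=0, ERR=212659487690722125307/2305843009213693952
Row 0: ##.##
Row 1: #.##.
Row 2: ..#.#
Row 3: .##..
Row 4: ##...
Row 5: ...##
Row 6: ###..

Answer: ##.##
#.##.
..#.#
.##..
##...
...##
###..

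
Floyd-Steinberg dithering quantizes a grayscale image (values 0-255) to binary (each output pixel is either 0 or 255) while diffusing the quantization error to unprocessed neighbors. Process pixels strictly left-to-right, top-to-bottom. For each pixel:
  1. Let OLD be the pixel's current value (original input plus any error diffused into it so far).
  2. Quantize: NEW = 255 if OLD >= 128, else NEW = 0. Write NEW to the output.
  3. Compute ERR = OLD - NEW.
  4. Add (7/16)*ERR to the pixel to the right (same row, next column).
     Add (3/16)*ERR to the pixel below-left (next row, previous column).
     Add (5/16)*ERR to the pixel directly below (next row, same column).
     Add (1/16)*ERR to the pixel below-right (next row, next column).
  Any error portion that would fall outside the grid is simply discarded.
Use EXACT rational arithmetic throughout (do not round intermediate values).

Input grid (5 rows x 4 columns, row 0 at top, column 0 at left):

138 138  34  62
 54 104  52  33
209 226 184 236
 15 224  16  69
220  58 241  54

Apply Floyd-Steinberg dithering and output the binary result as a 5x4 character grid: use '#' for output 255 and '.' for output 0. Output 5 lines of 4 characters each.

(0,0): OLD=138 → NEW=255, ERR=-117
(0,1): OLD=1389/16 → NEW=0, ERR=1389/16
(0,2): OLD=18427/256 → NEW=0, ERR=18427/256
(0,3): OLD=382941/4096 → NEW=0, ERR=382941/4096
(1,0): OLD=8631/256 → NEW=0, ERR=8631/256
(1,1): OLD=311425/2048 → NEW=255, ERR=-210815/2048
(1,2): OLD=3435029/65536 → NEW=0, ERR=3435029/65536
(1,3): OLD=94000803/1048576 → NEW=0, ERR=94000803/1048576
(2,0): OLD=6561307/32768 → NEW=255, ERR=-1794533/32768
(2,1): OLD=190638937/1048576 → NEW=255, ERR=-76747943/1048576
(2,2): OLD=374829949/2097152 → NEW=255, ERR=-159943811/2097152
(2,3): OLD=7849168233/33554432 → NEW=255, ERR=-707211927/33554432
(3,0): OLD=-265710869/16777216 → NEW=0, ERR=-265710869/16777216
(3,1): OLD=47372278261/268435456 → NEW=255, ERR=-21078763019/268435456
(3,2): OLD=-217816463093/4294967296 → NEW=0, ERR=-217816463093/4294967296
(3,3): OLD=2436748094925/68719476736 → NEW=0, ERR=2436748094925/68719476736
(4,0): OLD=860399646543/4294967296 → NEW=255, ERR=-234817013937/4294967296
(4,1): OLD=-32880930067/34359738368 → NEW=0, ERR=-32880930067/34359738368
(4,2): OLD=249010733177549/1099511627776 → NEW=255, ERR=-31364731905331/1099511627776
(4,3): OLD=869603756103339/17592186044416 → NEW=0, ERR=869603756103339/17592186044416
Row 0: #...
Row 1: .#..
Row 2: ####
Row 3: .#..
Row 4: #.#.

Answer: #...
.#..
####
.#..
#.#.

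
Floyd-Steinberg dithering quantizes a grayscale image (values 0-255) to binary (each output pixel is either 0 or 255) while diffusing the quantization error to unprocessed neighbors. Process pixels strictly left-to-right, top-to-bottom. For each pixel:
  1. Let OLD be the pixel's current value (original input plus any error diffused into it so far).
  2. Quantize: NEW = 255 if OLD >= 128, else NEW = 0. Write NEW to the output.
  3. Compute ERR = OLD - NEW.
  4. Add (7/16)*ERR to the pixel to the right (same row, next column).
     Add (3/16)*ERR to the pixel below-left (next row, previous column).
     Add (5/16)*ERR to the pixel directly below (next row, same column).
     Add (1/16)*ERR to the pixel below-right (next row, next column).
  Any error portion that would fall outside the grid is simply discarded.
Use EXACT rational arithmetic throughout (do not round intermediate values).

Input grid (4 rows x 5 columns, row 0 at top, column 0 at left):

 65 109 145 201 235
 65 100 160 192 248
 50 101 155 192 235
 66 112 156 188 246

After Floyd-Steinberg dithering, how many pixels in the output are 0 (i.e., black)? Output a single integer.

(0,0): OLD=65 → NEW=0, ERR=65
(0,1): OLD=2199/16 → NEW=255, ERR=-1881/16
(0,2): OLD=23953/256 → NEW=0, ERR=23953/256
(0,3): OLD=990967/4096 → NEW=255, ERR=-53513/4096
(0,4): OLD=15026369/65536 → NEW=255, ERR=-1685311/65536
(1,0): OLD=16197/256 → NEW=0, ERR=16197/256
(1,1): OLD=230499/2048 → NEW=0, ERR=230499/2048
(1,2): OLD=14986911/65536 → NEW=255, ERR=-1724769/65536
(1,3): OLD=46512051/262144 → NEW=255, ERR=-20334669/262144
(1,4): OLD=860713657/4194304 → NEW=255, ERR=-208833863/4194304
(2,0): OLD=2977777/32768 → NEW=0, ERR=2977777/32768
(2,1): OLD=183447019/1048576 → NEW=255, ERR=-83939861/1048576
(2,2): OLD=1748907393/16777216 → NEW=0, ERR=1748907393/16777216
(2,3): OLD=54327318003/268435456 → NEW=255, ERR=-14123723277/268435456
(2,4): OLD=822801714405/4294967296 → NEW=255, ERR=-272414946075/4294967296
(3,0): OLD=1331920993/16777216 → NEW=0, ERR=1331920993/16777216
(3,1): OLD=19722186573/134217728 → NEW=255, ERR=-14503334067/134217728
(3,2): OLD=543021038431/4294967296 → NEW=0, ERR=543021038431/4294967296
(3,3): OLD=1902623310951/8589934592 → NEW=255, ERR=-287810010009/8589934592
(3,4): OLD=28619203878435/137438953472 → NEW=255, ERR=-6427729256925/137438953472
Output grid:
  Row 0: .#.##  (2 black, running=2)
  Row 1: ..###  (2 black, running=4)
  Row 2: .#.##  (2 black, running=6)
  Row 3: .#.##  (2 black, running=8)

Answer: 8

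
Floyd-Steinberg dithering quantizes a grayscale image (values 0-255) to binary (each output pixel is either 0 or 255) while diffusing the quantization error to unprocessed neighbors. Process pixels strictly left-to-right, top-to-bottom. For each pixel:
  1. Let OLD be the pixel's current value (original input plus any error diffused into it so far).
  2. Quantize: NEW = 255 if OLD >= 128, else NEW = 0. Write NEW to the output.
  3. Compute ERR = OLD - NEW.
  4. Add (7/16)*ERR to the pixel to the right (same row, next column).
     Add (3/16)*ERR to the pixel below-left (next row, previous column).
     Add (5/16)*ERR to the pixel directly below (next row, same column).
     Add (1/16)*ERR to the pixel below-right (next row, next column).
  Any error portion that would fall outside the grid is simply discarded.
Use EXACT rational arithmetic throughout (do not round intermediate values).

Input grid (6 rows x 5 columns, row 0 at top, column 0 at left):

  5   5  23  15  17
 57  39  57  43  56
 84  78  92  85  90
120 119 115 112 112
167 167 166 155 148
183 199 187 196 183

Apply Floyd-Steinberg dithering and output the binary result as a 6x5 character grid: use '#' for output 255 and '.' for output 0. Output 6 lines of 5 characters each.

Answer: .....
.....
.#.#.
#.#.#
#.##.
##.##

Derivation:
(0,0): OLD=5 → NEW=0, ERR=5
(0,1): OLD=115/16 → NEW=0, ERR=115/16
(0,2): OLD=6693/256 → NEW=0, ERR=6693/256
(0,3): OLD=108291/4096 → NEW=0, ERR=108291/4096
(0,4): OLD=1872149/65536 → NEW=0, ERR=1872149/65536
(1,0): OLD=15337/256 → NEW=0, ERR=15337/256
(1,1): OLD=148831/2048 → NEW=0, ERR=148831/2048
(1,2): OLD=6708939/65536 → NEW=0, ERR=6708939/65536
(1,3): OLD=27011119/262144 → NEW=0, ERR=27011119/262144
(1,4): OLD=468332461/4194304 → NEW=0, ERR=468332461/4194304
(2,0): OLD=3812485/32768 → NEW=0, ERR=3812485/32768
(2,1): OLD=183029767/1048576 → NEW=255, ERR=-84357113/1048576
(2,2): OLD=1890054101/16777216 → NEW=0, ERR=1890054101/16777216
(2,3): OLD=52028428463/268435456 → NEW=255, ERR=-16422612817/268435456
(2,4): OLD=449114540297/4294967296 → NEW=0, ERR=449114540297/4294967296
(3,0): OLD=2370192181/16777216 → NEW=255, ERR=-1907997899/16777216
(3,1): OLD=9730709777/134217728 → NEW=0, ERR=9730709777/134217728
(3,2): OLD=710492244619/4294967296 → NEW=255, ERR=-384724415861/4294967296
(3,3): OLD=690112366099/8589934592 → NEW=0, ERR=690112366099/8589934592
(3,4): OLD=24189571144383/137438953472 → NEW=255, ERR=-10857361990977/137438953472
(4,0): OLD=311501982587/2147483648 → NEW=255, ERR=-236106347653/2147483648
(4,1): OLD=8084956602363/68719476736 → NEW=0, ERR=8084956602363/68719476736
(4,2): OLD=229880493350677/1099511627776 → NEW=255, ERR=-50494971732203/1099511627776
(4,3): OLD=2455929810818555/17592186044416 → NEW=255, ERR=-2030077630507525/17592186044416
(4,4): OLD=21912391591169885/281474976710656 → NEW=0, ERR=21912391591169885/281474976710656
(5,0): OLD=187688482065617/1099511627776 → NEW=255, ERR=-92686983017263/1099511627776
(5,1): OLD=1613230652356019/8796093022208 → NEW=255, ERR=-629773068307021/8796093022208
(5,2): OLD=35758915948700491/281474976710656 → NEW=0, ERR=35758915948700491/281474976710656
(5,3): OLD=255855547543746085/1125899906842624 → NEW=255, ERR=-31248928701123035/1125899906842624
(5,4): OLD=3386215289798257927/18014398509481984 → NEW=255, ERR=-1207456330119647993/18014398509481984
Row 0: .....
Row 1: .....
Row 2: .#.#.
Row 3: #.#.#
Row 4: #.##.
Row 5: ##.##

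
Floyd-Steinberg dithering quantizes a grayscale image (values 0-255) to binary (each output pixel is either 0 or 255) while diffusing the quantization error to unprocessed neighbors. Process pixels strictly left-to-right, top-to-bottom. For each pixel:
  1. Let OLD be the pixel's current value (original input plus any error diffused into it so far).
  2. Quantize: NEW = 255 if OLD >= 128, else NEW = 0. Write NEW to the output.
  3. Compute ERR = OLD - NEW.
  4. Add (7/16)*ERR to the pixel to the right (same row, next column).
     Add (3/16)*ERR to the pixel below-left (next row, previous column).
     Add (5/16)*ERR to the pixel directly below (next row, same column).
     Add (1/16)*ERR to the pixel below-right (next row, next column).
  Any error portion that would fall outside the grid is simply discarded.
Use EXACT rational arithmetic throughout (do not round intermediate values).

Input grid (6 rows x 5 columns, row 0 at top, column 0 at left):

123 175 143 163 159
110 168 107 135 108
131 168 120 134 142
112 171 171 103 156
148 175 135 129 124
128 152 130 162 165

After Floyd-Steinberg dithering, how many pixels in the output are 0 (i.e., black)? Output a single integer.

Answer: 13

Derivation:
(0,0): OLD=123 → NEW=0, ERR=123
(0,1): OLD=3661/16 → NEW=255, ERR=-419/16
(0,2): OLD=33675/256 → NEW=255, ERR=-31605/256
(0,3): OLD=446413/4096 → NEW=0, ERR=446413/4096
(0,4): OLD=13545115/65536 → NEW=255, ERR=-3166565/65536
(1,0): OLD=36743/256 → NEW=255, ERR=-28537/256
(1,1): OLD=195761/2048 → NEW=0, ERR=195761/2048
(1,2): OLD=8456581/65536 → NEW=255, ERR=-8255099/65536
(1,3): OLD=25473633/262144 → NEW=0, ERR=25473633/262144
(1,4): OLD=596539395/4194304 → NEW=255, ERR=-473008125/4194304
(2,0): OLD=3738411/32768 → NEW=0, ERR=3738411/32768
(2,1): OLD=227749513/1048576 → NEW=255, ERR=-39637367/1048576
(2,2): OLD=1481309659/16777216 → NEW=0, ERR=1481309659/16777216
(2,3): OLD=46701678433/268435456 → NEW=255, ERR=-21749362847/268435456
(2,4): OLD=332362216295/4294967296 → NEW=0, ERR=332362216295/4294967296
(3,0): OLD=2358281851/16777216 → NEW=255, ERR=-1919908229/16777216
(3,1): OLD=17825055711/134217728 → NEW=255, ERR=-16400464929/134217728
(3,2): OLD=547942416837/4294967296 → NEW=0, ERR=547942416837/4294967296
(3,3): OLD=1318756989437/8589934592 → NEW=255, ERR=-871676331523/8589934592
(3,4): OLD=17966384972817/137438953472 → NEW=255, ERR=-17080548162543/137438953472
(4,0): OLD=191829855957/2147483648 → NEW=0, ERR=191829855957/2147483648
(4,1): OLD=13239782767445/68719476736 → NEW=255, ERR=-4283683800235/68719476736
(4,2): OLD=132966406494875/1099511627776 → NEW=0, ERR=132966406494875/1099511627776
(4,3): OLD=2372624095828309/17592186044416 → NEW=255, ERR=-2113383345497771/17592186044416
(4,4): OLD=7392469742650323/281474976710656 → NEW=0, ERR=7392469742650323/281474976710656
(5,0): OLD=158579213907743/1099511627776 → NEW=255, ERR=-121796251175137/1099511627776
(5,1): OLD=987929961120541/8796093022208 → NEW=0, ERR=987929961120541/8796093022208
(5,2): OLD=53623305858309381/281474976710656 → NEW=255, ERR=-18152813202907899/281474976710656
(5,3): OLD=122414897216120587/1125899906842624 → NEW=0, ERR=122414897216120587/1125899906842624
(5,4): OLD=3841872895318520585/18014398509481984 → NEW=255, ERR=-751798724599385335/18014398509481984
Output grid:
  Row 0: .##.#  (2 black, running=2)
  Row 1: #.#.#  (2 black, running=4)
  Row 2: .#.#.  (3 black, running=7)
  Row 3: ##.##  (1 black, running=8)
  Row 4: .#.#.  (3 black, running=11)
  Row 5: #.#.#  (2 black, running=13)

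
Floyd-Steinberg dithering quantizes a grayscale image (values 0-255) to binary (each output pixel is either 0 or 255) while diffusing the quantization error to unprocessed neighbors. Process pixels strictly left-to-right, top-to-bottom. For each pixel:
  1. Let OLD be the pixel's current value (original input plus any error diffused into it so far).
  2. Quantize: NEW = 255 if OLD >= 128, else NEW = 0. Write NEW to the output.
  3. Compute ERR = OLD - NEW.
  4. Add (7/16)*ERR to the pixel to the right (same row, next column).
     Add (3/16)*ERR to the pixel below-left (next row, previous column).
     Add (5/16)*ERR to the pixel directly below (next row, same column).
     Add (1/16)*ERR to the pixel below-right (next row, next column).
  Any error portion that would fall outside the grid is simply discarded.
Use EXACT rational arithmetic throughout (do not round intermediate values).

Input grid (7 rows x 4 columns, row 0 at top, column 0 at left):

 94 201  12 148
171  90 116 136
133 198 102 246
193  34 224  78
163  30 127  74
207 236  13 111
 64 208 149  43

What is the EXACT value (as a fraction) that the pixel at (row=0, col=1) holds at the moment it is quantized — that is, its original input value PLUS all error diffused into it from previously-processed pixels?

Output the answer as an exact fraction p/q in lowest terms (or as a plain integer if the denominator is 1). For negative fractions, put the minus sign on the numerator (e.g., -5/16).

(0,0): OLD=94 → NEW=0, ERR=94
(0,1): OLD=1937/8 → NEW=255, ERR=-103/8
Target (0,1): original=201, with diffused error = 1937/8

Answer: 1937/8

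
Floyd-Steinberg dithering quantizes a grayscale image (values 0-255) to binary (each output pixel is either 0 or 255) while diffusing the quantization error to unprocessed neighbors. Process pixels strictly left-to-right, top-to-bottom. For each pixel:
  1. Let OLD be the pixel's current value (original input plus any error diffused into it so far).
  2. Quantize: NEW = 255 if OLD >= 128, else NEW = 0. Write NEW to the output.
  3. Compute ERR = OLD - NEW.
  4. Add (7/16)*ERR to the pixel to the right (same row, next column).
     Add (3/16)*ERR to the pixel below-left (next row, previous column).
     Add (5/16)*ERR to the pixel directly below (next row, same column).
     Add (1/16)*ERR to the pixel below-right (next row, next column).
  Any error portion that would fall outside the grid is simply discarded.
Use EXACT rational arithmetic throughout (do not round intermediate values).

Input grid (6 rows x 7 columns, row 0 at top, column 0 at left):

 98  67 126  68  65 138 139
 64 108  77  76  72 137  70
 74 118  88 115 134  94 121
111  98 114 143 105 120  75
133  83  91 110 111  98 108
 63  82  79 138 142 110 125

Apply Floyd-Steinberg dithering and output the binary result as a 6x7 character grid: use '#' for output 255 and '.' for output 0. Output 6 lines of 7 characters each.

(0,0): OLD=98 → NEW=0, ERR=98
(0,1): OLD=879/8 → NEW=0, ERR=879/8
(0,2): OLD=22281/128 → NEW=255, ERR=-10359/128
(0,3): OLD=66751/2048 → NEW=0, ERR=66751/2048
(0,4): OLD=2597177/32768 → NEW=0, ERR=2597177/32768
(0,5): OLD=90531983/524288 → NEW=255, ERR=-43161457/524288
(0,6): OLD=863886313/8388608 → NEW=0, ERR=863886313/8388608
(1,0): OLD=14749/128 → NEW=0, ERR=14749/128
(1,1): OLD=188107/1024 → NEW=255, ERR=-73013/1024
(1,2): OLD=1097511/32768 → NEW=0, ERR=1097511/32768
(1,3): OLD=14502043/131072 → NEW=0, ERR=14502043/131072
(1,4): OLD=1105415025/8388608 → NEW=255, ERR=-1033680015/8388608
(1,5): OLD=5477844161/67108864 → NEW=0, ERR=5477844161/67108864
(1,6): OLD=142537622831/1073741824 → NEW=255, ERR=-131266542289/1073741824
(2,0): OLD=1583337/16384 → NEW=0, ERR=1583337/16384
(2,1): OLD=79418899/524288 → NEW=255, ERR=-54274541/524288
(2,2): OLD=582718457/8388608 → NEW=0, ERR=582718457/8388608
(2,3): OLD=10667322225/67108864 → NEW=255, ERR=-6445438095/67108864
(2,4): OLD=40637357825/536870912 → NEW=0, ERR=40637357825/536870912
(2,5): OLD=2095947576939/17179869184 → NEW=0, ERR=2095947576939/17179869184
(2,6): OLD=38832864500893/274877906944 → NEW=255, ERR=-31261001769827/274877906944
(3,0): OLD=1021645785/8388608 → NEW=0, ERR=1021645785/8388608
(3,1): OLD=9260859237/67108864 → NEW=255, ERR=-7851901083/67108864
(3,2): OLD=32234271551/536870912 → NEW=0, ERR=32234271551/536870912
(3,3): OLD=338847269609/2147483648 → NEW=255, ERR=-208761060631/2147483648
(3,4): OLD=28311348664281/274877906944 → NEW=0, ERR=28311348664281/274877906944
(3,5): OLD=410322075017243/2199023255552 → NEW=255, ERR=-150428855148517/2199023255552
(3,6): OLD=603667139677893/35184372088832 → NEW=0, ERR=603667139677893/35184372088832
(4,0): OLD=160117790743/1073741824 → NEW=255, ERR=-113686374377/1073741824
(4,1): OLD=326148724779/17179869184 → NEW=0, ERR=326148724779/17179869184
(4,2): OLD=25434061921125/274877906944 → NEW=0, ERR=25434061921125/274877906944
(4,3): OLD=314827231946215/2199023255552 → NEW=255, ERR=-245923698219545/2199023255552
(4,4): OLD=1325697734681541/17592186044416 → NEW=0, ERR=1325697734681541/17592186044416
(4,5): OLD=67129409357010437/562949953421312 → NEW=0, ERR=67129409357010437/562949953421312
(4,6): OLD=1452466969267311283/9007199254740992 → NEW=255, ERR=-844368840691641677/9007199254740992
(5,0): OLD=9200844361649/274877906944 → NEW=0, ERR=9200844361649/274877906944
(5,1): OLD=249168048173627/2199023255552 → NEW=0, ERR=249168048173627/2199023255552
(5,2): OLD=2422540075595597/17592186044416 → NEW=255, ERR=-2063467365730483/17592186044416
(5,3): OLD=10083600232085985/140737488355328 → NEW=0, ERR=10083600232085985/140737488355328
(5,4): OLD=1911906499547502795/9007199254740992 → NEW=255, ERR=-384929310411450165/9007199254740992
(5,5): OLD=8337084491053426843/72057594037927936 → NEW=0, ERR=8337084491053426843/72057594037927936
(5,6): OLD=177292590283261528757/1152921504606846976 → NEW=255, ERR=-116702393391484450123/1152921504606846976
Row 0: ..#..#.
Row 1: .#..#.#
Row 2: .#.#..#
Row 3: .#.#.#.
Row 4: #..#..#
Row 5: ..#.#.#

Answer: ..#..#.
.#..#.#
.#.#..#
.#.#.#.
#..#..#
..#.#.#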